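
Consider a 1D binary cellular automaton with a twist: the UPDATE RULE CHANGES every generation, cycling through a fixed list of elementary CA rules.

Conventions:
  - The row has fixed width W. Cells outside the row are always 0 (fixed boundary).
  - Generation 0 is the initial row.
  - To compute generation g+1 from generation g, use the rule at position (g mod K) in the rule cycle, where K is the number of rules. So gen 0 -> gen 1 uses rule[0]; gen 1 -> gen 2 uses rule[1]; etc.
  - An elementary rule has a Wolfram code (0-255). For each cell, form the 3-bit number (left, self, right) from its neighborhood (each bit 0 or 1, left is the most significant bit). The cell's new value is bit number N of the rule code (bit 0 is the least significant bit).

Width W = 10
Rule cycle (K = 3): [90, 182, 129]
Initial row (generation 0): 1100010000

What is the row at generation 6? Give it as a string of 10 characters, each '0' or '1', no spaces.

Answer: 1000000000

Derivation:
Gen 0: 1100010000
Gen 1 (rule 90): 1110101000
Gen 2 (rule 182): 0101111100
Gen 3 (rule 129): 0000111001
Gen 4 (rule 90): 0001101110
Gen 5 (rule 182): 0010010101
Gen 6 (rule 129): 1000000000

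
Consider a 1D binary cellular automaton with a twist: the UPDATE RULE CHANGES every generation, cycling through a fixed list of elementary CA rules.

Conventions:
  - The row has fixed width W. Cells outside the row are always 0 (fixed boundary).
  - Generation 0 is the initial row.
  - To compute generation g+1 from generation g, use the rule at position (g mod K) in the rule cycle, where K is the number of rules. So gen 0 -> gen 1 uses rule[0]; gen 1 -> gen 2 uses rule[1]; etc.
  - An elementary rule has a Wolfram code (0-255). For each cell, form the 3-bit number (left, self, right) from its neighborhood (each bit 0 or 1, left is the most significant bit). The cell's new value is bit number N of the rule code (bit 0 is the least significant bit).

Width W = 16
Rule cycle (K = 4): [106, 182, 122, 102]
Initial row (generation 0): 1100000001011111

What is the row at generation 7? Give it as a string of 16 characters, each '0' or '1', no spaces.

Gen 0: 1100000001011111
Gen 1 (rule 106): 1100000010110001
Gen 2 (rule 182): 0010000111001011
Gen 3 (rule 122): 0101001101110111
Gen 4 (rule 102): 1111010110011001
Gen 5 (rule 106): 1001101110111010
Gen 6 (rule 182): 1110010101010111
Gen 7 (rule 122): 1011101010101101

Answer: 1011101010101101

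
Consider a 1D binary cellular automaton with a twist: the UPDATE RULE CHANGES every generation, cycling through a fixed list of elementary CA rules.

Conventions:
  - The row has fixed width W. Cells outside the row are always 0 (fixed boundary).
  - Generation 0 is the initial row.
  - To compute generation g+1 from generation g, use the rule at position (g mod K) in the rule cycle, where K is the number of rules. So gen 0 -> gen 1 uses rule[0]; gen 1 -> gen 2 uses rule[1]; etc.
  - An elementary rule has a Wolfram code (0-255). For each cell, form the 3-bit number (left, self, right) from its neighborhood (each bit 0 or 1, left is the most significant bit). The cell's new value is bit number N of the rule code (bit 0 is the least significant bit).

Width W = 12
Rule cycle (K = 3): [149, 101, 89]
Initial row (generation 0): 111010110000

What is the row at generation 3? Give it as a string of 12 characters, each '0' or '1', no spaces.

Gen 0: 111010110000
Gen 1 (rule 149): 010010001111
Gen 2 (rule 101): 010010100001
Gen 3 (rule 89): 001000011100

Answer: 001000011100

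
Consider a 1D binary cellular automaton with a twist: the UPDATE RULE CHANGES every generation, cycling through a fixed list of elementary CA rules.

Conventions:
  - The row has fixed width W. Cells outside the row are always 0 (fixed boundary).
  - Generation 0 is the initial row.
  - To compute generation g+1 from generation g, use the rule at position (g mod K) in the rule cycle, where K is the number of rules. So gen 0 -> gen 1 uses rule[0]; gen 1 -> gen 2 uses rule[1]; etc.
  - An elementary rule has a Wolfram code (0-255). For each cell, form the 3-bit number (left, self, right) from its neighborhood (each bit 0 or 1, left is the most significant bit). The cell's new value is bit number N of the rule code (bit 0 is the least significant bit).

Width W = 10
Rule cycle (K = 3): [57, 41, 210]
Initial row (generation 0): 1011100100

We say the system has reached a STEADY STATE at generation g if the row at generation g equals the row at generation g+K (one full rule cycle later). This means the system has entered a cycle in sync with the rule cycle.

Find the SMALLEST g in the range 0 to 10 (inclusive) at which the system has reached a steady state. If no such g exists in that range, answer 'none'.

Answer: none

Derivation:
Gen 0: 1011100100
Gen 1 (rule 57): 0110010011
Gen 2 (rule 41): 0100000010
Gen 3 (rule 210): 1010000101
Gen 4 (rule 57): 0101110010
Gen 5 (rule 41): 0011000000
Gen 6 (rule 210): 0101100000
Gen 7 (rule 57): 0011011111
Gen 8 (rule 41): 1010110000
Gen 9 (rule 210): 0000011000
Gen 10 (rule 57): 1111010111
Gen 11 (rule 41): 1000101100
Gen 12 (rule 210): 0101000110
Gen 13 (rule 57): 0010110101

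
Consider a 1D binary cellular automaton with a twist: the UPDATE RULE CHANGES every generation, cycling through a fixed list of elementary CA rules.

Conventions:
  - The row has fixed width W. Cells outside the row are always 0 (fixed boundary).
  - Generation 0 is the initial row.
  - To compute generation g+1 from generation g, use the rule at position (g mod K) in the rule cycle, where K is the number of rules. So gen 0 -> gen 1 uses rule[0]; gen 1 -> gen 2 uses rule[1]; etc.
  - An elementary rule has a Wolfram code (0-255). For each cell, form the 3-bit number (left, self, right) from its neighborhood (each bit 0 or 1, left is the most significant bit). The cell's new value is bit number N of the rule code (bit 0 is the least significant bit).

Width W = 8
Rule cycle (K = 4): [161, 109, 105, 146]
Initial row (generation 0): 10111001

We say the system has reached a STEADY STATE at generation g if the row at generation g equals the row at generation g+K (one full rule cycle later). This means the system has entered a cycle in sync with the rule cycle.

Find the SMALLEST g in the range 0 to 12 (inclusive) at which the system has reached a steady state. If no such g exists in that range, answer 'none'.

Answer: 6

Derivation:
Gen 0: 10111001
Gen 1 (rule 161): 01010000
Gen 2 (rule 109): 01110111
Gen 3 (rule 105): 01011101
Gen 4 (rule 146): 10001000
Gen 5 (rule 161): 00100011
Gen 6 (rule 109): 10101011
Gen 7 (rule 105): 01010111
Gen 8 (rule 146): 10000010
Gen 9 (rule 161): 00111000
Gen 10 (rule 109): 10101011
Gen 11 (rule 105): 01010111
Gen 12 (rule 146): 10000010
Gen 13 (rule 161): 00111000
Gen 14 (rule 109): 10101011
Gen 15 (rule 105): 01010111
Gen 16 (rule 146): 10000010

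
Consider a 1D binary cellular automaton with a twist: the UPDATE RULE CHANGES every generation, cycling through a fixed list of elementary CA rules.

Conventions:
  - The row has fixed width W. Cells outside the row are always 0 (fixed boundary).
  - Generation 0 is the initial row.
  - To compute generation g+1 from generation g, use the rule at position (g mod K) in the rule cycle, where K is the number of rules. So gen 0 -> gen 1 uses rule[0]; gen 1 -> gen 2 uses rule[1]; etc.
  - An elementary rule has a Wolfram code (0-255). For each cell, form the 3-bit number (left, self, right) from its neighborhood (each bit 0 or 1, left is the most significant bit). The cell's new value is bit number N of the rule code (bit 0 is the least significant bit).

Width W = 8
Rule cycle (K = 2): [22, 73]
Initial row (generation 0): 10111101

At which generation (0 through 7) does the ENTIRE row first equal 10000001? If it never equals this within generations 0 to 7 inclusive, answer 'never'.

Answer: 1

Derivation:
Gen 0: 10111101
Gen 1 (rule 22): 10000001
Gen 2 (rule 73): 00111100
Gen 3 (rule 22): 01000010
Gen 4 (rule 73): 00011000
Gen 5 (rule 22): 00100100
Gen 6 (rule 73): 10000001
Gen 7 (rule 22): 11000011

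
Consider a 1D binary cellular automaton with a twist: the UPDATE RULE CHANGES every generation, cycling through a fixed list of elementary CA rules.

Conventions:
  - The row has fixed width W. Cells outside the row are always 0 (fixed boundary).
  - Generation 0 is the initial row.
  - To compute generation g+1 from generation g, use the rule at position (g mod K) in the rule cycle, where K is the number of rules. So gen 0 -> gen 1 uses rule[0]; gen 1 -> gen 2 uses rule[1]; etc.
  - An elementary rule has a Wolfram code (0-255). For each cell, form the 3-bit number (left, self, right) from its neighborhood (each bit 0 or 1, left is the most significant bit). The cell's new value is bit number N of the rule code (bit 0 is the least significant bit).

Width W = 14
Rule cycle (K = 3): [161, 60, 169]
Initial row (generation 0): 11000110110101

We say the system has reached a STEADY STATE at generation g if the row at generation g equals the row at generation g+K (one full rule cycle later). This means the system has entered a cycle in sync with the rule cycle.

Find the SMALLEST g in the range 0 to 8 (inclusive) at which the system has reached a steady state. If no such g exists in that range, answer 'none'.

Answer: none

Derivation:
Gen 0: 11000110110101
Gen 1 (rule 161): 00010001001010
Gen 2 (rule 60): 00011001101111
Gen 3 (rule 169): 11010001011110
Gen 4 (rule 161): 00100100101100
Gen 5 (rule 60): 00110110111010
Gen 6 (rule 169): 10101101110100
Gen 7 (rule 161): 01010010101001
Gen 8 (rule 60): 01111011111101
Gen 9 (rule 169): 01110111111010
Gen 10 (rule 161): 00101011110100
Gen 11 (rule 60): 00111110001110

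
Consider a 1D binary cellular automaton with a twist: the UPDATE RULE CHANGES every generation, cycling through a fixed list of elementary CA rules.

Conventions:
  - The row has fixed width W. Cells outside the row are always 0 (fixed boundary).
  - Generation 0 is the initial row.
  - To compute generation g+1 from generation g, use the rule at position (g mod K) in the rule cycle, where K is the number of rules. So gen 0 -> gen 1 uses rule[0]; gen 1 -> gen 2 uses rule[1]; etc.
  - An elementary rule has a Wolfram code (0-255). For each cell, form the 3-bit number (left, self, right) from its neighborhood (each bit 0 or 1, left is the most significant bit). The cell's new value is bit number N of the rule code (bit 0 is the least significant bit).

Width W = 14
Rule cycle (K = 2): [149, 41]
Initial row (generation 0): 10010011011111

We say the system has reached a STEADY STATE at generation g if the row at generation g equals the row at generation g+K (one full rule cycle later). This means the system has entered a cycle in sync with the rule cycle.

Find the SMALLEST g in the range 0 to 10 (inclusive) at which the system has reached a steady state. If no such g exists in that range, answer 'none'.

Gen 0: 10010011011111
Gen 1 (rule 149): 11011000001110
Gen 2 (rule 41): 10110011101000
Gen 3 (rule 149): 10001001001111
Gen 4 (rule 41): 00100000001000
Gen 5 (rule 149): 10111111101111
Gen 6 (rule 41): 01100000011000
Gen 7 (rule 149): 00011111000111
Gen 8 (rule 41): 11010000010100
Gen 9 (rule 149): 00011111010111
Gen 10 (rule 41): 11010000101100
Gen 11 (rule 149): 00011110100011
Gen 12 (rule 41): 11010001001010

Answer: none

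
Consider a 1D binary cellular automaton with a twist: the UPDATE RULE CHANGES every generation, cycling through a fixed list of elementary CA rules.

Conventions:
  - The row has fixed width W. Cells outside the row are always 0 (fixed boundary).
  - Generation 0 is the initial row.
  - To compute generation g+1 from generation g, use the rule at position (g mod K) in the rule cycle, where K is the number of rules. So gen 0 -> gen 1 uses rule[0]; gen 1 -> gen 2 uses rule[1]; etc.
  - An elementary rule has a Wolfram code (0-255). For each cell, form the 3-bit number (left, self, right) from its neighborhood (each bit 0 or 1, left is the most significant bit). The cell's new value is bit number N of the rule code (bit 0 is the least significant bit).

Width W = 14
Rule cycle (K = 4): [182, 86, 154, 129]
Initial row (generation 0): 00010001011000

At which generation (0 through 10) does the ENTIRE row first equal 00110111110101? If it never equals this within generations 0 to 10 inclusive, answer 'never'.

Gen 0: 00010001011000
Gen 1 (rule 182): 00111011100100
Gen 2 (rule 86): 01001000111110
Gen 3 (rule 154): 10110101111101
Gen 4 (rule 129): 00000000111000
Gen 5 (rule 182): 00000001010100
Gen 6 (rule 86): 00000011010110
Gen 7 (rule 154): 00000110000101
Gen 8 (rule 129): 11110000110000
Gen 9 (rule 182): 01101001001000
Gen 10 (rule 86): 10101111111100

Answer: never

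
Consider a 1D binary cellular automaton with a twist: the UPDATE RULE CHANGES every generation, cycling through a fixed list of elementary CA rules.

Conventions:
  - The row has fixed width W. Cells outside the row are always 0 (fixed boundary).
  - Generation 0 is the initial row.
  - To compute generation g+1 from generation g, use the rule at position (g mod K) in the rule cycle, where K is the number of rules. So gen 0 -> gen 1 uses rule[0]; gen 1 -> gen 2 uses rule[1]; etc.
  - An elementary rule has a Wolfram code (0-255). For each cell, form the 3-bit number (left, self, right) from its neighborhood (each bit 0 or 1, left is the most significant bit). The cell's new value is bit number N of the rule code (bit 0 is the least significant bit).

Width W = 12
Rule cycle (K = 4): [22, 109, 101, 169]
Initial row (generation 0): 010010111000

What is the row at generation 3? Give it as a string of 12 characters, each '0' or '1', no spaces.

Gen 0: 010010111000
Gen 1 (rule 22): 111110000100
Gen 2 (rule 109): 100010110101
Gen 3 (rule 101): 101011011111

Answer: 101011011111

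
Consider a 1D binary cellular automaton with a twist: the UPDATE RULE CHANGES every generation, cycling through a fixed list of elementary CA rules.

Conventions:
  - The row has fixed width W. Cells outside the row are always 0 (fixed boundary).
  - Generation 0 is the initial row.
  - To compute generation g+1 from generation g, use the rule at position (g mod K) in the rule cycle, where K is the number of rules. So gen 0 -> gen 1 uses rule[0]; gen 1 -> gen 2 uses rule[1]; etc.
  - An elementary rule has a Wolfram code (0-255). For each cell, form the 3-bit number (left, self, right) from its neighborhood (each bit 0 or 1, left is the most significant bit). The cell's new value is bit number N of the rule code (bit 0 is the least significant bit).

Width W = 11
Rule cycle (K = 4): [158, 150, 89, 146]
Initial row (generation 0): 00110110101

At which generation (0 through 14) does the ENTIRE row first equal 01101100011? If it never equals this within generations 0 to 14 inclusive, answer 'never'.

Gen 0: 00110110101
Gen 1 (rule 158): 01100100101
Gen 2 (rule 150): 10011111101
Gen 3 (rule 89): 01010000100
Gen 4 (rule 146): 10001001010
Gen 5 (rule 158): 11011111011
Gen 6 (rule 150): 00001110000
Gen 7 (rule 89): 11101011111
Gen 8 (rule 146): 01000001110
Gen 9 (rule 158): 11100011101
Gen 10 (rule 150): 01010101001
Gen 11 (rule 89): 00000000100
Gen 12 (rule 146): 00000001010
Gen 13 (rule 158): 00000011011
Gen 14 (rule 150): 00000100000

Answer: never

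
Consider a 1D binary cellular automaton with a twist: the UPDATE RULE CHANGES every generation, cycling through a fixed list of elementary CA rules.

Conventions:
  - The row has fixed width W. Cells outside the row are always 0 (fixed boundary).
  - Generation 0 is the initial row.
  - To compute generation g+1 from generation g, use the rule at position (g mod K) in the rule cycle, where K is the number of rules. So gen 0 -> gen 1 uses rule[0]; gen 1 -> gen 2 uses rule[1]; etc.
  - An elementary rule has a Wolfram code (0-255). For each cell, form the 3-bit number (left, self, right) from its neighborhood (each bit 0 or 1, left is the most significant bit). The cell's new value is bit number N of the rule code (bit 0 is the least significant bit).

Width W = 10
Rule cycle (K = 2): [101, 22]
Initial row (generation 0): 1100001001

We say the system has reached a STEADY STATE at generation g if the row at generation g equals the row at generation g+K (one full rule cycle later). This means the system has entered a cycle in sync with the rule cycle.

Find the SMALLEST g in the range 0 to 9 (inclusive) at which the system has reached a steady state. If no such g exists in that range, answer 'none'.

Answer: 8

Derivation:
Gen 0: 1100001001
Gen 1 (rule 101): 0101101001
Gen 2 (rule 22): 1100001111
Gen 3 (rule 101): 0101100001
Gen 4 (rule 22): 1100010011
Gen 5 (rule 101): 0101010001
Gen 6 (rule 22): 1101011011
Gen 7 (rule 101): 0111101101
Gen 8 (rule 22): 1000000001
Gen 9 (rule 101): 1011111101
Gen 10 (rule 22): 1000000001
Gen 11 (rule 101): 1011111101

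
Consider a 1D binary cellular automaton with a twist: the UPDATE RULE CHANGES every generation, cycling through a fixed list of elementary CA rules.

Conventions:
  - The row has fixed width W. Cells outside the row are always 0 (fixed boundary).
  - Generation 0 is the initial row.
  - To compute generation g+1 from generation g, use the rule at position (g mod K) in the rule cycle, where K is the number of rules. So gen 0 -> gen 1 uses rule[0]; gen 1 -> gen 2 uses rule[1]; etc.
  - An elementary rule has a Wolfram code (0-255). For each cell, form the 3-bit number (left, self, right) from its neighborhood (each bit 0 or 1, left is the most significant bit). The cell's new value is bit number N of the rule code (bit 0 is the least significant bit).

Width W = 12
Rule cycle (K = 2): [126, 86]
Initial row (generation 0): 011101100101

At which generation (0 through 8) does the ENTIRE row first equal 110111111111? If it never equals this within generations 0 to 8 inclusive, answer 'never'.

Answer: 1

Derivation:
Gen 0: 011101100101
Gen 1 (rule 126): 110111111111
Gen 2 (rule 86): 010000000001
Gen 3 (rule 126): 111000000011
Gen 4 (rule 86): 001100000101
Gen 5 (rule 126): 011110001111
Gen 6 (rule 86): 100011010001
Gen 7 (rule 126): 110111111011
Gen 8 (rule 86): 010000001001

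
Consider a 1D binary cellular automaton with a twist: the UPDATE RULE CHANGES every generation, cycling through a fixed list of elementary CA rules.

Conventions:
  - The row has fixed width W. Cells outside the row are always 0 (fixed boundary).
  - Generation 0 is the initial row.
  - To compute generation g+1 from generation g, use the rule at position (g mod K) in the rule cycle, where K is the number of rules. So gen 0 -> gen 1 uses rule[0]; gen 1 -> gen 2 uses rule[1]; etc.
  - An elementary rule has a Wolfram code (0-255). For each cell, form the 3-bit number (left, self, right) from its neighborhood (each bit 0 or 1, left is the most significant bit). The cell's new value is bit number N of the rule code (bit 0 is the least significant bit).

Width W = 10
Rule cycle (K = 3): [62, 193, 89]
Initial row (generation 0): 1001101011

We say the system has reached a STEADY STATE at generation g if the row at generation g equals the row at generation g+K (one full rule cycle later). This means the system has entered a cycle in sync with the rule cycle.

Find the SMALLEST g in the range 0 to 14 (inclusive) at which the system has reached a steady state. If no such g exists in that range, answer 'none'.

Answer: 1

Derivation:
Gen 0: 1001101011
Gen 1 (rule 62): 1111011110
Gen 2 (rule 193): 0111001110
Gen 3 (rule 89): 0101101011
Gen 4 (rule 62): 1111011110
Gen 5 (rule 193): 0111001110
Gen 6 (rule 89): 0101101011
Gen 7 (rule 62): 1111011110
Gen 8 (rule 193): 0111001110
Gen 9 (rule 89): 0101101011
Gen 10 (rule 62): 1111011110
Gen 11 (rule 193): 0111001110
Gen 12 (rule 89): 0101101011
Gen 13 (rule 62): 1111011110
Gen 14 (rule 193): 0111001110
Gen 15 (rule 89): 0101101011
Gen 16 (rule 62): 1111011110
Gen 17 (rule 193): 0111001110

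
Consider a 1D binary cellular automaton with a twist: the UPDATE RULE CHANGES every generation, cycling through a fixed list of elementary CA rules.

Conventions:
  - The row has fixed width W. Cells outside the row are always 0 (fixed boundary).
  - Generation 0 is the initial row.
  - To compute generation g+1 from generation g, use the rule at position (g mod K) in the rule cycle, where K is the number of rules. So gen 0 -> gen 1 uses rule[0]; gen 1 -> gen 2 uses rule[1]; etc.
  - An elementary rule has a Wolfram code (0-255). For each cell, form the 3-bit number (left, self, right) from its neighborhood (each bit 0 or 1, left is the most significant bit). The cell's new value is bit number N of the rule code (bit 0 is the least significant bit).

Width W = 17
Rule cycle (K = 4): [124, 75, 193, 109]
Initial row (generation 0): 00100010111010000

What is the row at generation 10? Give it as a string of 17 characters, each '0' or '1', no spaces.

Answer: 11010111110010101

Derivation:
Gen 0: 00100010111010000
Gen 1 (rule 124): 00110011101111000
Gen 2 (rule 75): 11110110101001011
Gen 3 (rule 193): 01110010000000001
Gen 4 (rule 109): 01010010111111101
Gen 5 (rule 124): 01111011100000111
Gen 6 (rule 75): 11001010101111101
Gen 7 (rule 193): 01000000000111100
Gen 8 (rule 109): 01011111110100101
Gen 9 (rule 124): 01110000011110111
Gen 10 (rule 75): 11010111110010101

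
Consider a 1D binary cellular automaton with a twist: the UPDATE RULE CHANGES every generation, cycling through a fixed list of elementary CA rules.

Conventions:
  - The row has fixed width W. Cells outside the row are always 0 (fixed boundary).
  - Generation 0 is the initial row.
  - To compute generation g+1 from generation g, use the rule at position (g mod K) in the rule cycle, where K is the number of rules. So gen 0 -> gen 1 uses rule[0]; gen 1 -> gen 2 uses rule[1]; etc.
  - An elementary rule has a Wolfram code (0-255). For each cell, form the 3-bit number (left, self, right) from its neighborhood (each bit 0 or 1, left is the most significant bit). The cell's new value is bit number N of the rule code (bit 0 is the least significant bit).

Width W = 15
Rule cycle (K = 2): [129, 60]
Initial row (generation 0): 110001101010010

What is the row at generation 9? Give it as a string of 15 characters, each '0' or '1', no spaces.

Answer: 000001111000111

Derivation:
Gen 0: 110001101010010
Gen 1 (rule 129): 000100000000000
Gen 2 (rule 60): 000110000000000
Gen 3 (rule 129): 110000111111111
Gen 4 (rule 60): 101000100000000
Gen 5 (rule 129): 000010001111111
Gen 6 (rule 60): 000011001000000
Gen 7 (rule 129): 111000000011111
Gen 8 (rule 60): 100100000010000
Gen 9 (rule 129): 000001111000111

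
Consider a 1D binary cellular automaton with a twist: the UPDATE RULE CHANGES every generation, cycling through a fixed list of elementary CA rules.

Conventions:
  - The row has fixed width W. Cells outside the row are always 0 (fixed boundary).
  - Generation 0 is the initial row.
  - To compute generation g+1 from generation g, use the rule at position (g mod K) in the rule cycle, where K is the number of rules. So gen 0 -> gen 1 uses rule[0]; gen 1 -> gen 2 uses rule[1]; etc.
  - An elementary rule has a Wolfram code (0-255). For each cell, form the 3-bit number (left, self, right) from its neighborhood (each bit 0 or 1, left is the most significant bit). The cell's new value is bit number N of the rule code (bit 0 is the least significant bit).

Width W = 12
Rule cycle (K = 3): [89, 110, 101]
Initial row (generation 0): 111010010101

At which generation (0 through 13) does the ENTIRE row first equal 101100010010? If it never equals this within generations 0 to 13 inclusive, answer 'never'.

Answer: never

Derivation:
Gen 0: 111010010101
Gen 1 (rule 89): 101001000000
Gen 2 (rule 110): 111011000000
Gen 3 (rule 101): 001101011111
Gen 4 (rule 89): 101100010001
Gen 5 (rule 110): 111100110011
Gen 6 (rule 101): 000100010001
Gen 7 (rule 89): 110011001100
Gen 8 (rule 110): 110111011100
Gen 9 (rule 101): 011001100101
Gen 10 (rule 89): 011101110000
Gen 11 (rule 110): 110111010000
Gen 12 (rule 101): 011001110111
Gen 13 (rule 89): 011101010101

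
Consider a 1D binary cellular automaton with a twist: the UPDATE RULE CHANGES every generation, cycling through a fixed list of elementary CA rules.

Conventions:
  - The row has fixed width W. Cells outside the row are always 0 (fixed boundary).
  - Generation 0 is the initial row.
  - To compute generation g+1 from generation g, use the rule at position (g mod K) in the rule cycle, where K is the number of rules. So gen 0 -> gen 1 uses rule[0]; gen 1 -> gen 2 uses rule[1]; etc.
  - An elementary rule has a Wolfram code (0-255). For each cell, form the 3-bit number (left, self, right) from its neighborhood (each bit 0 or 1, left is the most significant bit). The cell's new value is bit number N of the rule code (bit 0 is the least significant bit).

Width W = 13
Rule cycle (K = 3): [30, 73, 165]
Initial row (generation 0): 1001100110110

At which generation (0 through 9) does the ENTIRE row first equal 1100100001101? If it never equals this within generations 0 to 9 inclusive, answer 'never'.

Gen 0: 1001100110110
Gen 1 (rule 30): 1111011100101
Gen 2 (rule 73): 1001010100000
Gen 3 (rule 165): 1001111101111
Gen 4 (rule 30): 1111000001000
Gen 5 (rule 73): 1001011100011
Gen 6 (rule 165): 1001101001000
Gen 7 (rule 30): 1111001111100
Gen 8 (rule 73): 1001001000101
Gen 9 (rule 165): 1001001010111

Answer: never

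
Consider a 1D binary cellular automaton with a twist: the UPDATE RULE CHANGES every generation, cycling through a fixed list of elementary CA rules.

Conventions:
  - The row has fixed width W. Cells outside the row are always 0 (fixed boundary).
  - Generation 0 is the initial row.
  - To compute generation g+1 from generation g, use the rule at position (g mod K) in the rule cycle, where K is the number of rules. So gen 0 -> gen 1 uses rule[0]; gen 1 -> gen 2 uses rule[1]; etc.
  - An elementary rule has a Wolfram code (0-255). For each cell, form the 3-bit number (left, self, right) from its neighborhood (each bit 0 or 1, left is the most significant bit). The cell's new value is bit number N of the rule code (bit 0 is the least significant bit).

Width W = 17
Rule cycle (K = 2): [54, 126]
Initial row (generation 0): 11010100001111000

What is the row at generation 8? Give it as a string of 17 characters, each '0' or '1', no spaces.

Gen 0: 11010100001111000
Gen 1 (rule 54): 00111110010000100
Gen 2 (rule 126): 01100011111001110
Gen 3 (rule 54): 10010100000110001
Gen 4 (rule 126): 11111110001111011
Gen 5 (rule 54): 00000001010000100
Gen 6 (rule 126): 00000011111001110
Gen 7 (rule 54): 00000100000110001
Gen 8 (rule 126): 00001110001111011

Answer: 00001110001111011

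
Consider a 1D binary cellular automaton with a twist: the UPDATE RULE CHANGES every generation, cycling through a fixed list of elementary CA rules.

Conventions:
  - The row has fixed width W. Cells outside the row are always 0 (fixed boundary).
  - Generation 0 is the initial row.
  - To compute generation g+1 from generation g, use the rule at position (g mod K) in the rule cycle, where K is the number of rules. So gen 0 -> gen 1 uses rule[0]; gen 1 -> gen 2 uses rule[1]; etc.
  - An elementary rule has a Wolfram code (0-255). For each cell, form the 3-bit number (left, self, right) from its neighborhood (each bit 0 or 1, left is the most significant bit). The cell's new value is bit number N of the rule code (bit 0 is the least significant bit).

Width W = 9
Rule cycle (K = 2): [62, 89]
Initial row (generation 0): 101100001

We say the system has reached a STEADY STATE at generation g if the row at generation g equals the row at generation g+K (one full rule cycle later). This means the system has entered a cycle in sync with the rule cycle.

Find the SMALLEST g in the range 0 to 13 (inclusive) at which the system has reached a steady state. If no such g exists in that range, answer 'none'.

Gen 0: 101100001
Gen 1 (rule 62): 111010011
Gen 2 (rule 89): 101001011
Gen 3 (rule 62): 111111110
Gen 4 (rule 89): 100000011
Gen 5 (rule 62): 110000110
Gen 6 (rule 89): 111110111
Gen 7 (rule 62): 100001100
Gen 8 (rule 89): 011101111
Gen 9 (rule 62): 110011000
Gen 10 (rule 89): 111011111
Gen 11 (rule 62): 100110000
Gen 12 (rule 89): 010111111
Gen 13 (rule 62): 111100000
Gen 14 (rule 89): 100111111
Gen 15 (rule 62): 111100000

Answer: 13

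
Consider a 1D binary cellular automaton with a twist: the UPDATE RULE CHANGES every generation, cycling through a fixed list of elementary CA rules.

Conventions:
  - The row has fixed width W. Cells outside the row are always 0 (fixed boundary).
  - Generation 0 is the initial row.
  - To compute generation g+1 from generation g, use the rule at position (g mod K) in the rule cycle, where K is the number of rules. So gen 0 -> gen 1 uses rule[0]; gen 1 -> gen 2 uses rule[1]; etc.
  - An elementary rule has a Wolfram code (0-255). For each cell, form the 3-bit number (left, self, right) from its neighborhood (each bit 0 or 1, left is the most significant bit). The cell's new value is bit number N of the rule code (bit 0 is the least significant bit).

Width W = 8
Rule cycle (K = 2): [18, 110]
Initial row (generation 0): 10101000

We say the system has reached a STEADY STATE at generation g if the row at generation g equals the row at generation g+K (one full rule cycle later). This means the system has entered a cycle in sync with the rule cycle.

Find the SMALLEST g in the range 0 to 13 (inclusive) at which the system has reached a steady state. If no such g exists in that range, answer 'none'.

Gen 0: 10101000
Gen 1 (rule 18): 00000100
Gen 2 (rule 110): 00001100
Gen 3 (rule 18): 00010010
Gen 4 (rule 110): 00110110
Gen 5 (rule 18): 01000001
Gen 6 (rule 110): 11000011
Gen 7 (rule 18): 00100100
Gen 8 (rule 110): 01101100
Gen 9 (rule 18): 10000010
Gen 10 (rule 110): 10000110
Gen 11 (rule 18): 01001001
Gen 12 (rule 110): 11011011
Gen 13 (rule 18): 00000000
Gen 14 (rule 110): 00000000
Gen 15 (rule 18): 00000000

Answer: 13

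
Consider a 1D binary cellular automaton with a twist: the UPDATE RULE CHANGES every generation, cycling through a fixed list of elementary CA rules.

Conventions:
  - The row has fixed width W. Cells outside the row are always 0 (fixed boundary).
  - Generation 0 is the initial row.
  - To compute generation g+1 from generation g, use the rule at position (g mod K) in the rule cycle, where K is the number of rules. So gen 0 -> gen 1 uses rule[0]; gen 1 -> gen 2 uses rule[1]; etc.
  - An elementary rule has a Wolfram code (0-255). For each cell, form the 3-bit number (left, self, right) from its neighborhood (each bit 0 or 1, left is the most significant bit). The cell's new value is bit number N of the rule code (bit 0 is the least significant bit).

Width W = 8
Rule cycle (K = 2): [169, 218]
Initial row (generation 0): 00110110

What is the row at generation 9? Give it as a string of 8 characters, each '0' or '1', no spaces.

Gen 0: 00110110
Gen 1 (rule 169): 10101100
Gen 2 (rule 218): 00001110
Gen 3 (rule 169): 11101100
Gen 4 (rule 218): 11101110
Gen 5 (rule 169): 11011100
Gen 6 (rule 218): 11011110
Gen 7 (rule 169): 10111100
Gen 8 (rule 218): 00111110
Gen 9 (rule 169): 10111100

Answer: 10111100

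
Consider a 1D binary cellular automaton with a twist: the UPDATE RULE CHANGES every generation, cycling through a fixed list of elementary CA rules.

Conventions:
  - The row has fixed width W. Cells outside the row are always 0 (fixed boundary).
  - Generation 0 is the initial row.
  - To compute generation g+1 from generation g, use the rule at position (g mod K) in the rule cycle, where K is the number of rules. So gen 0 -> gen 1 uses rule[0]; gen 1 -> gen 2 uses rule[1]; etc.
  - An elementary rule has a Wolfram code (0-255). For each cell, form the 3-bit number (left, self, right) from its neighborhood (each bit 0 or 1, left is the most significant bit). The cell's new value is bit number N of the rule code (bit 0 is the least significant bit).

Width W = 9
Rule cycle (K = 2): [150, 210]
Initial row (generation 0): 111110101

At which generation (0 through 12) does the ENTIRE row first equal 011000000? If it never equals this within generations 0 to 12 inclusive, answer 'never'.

Gen 0: 111110101
Gen 1 (rule 150): 011100101
Gen 2 (rule 210): 101111000
Gen 3 (rule 150): 100110100
Gen 4 (rule 210): 011010010
Gen 5 (rule 150): 100011111
Gen 6 (rule 210): 010101111
Gen 7 (rule 150): 110100110
Gen 8 (rule 210): 010011011
Gen 9 (rule 150): 111100000
Gen 10 (rule 210): 011110000
Gen 11 (rule 150): 101101000
Gen 12 (rule 210): 000100100

Answer: never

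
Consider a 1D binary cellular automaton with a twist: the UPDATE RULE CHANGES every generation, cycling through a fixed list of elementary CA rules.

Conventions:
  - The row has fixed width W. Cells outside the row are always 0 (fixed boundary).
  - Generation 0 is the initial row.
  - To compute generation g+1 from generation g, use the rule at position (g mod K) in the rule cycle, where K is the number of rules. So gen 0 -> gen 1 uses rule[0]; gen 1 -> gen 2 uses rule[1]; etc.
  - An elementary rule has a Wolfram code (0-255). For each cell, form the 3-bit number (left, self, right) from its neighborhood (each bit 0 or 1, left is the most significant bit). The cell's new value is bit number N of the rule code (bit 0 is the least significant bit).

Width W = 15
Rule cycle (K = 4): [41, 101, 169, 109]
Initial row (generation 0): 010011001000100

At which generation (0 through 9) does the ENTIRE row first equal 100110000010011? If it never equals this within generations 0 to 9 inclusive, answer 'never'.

Gen 0: 010011001000100
Gen 1 (rule 41): 000010000010001
Gen 2 (rule 101): 111010111010101
Gen 3 (rule 169): 110101110101010
Gen 4 (rule 109): 111111011111110
Gen 5 (rule 41): 100000110000000
Gen 6 (rule 101): 101110010111111
Gen 7 (rule 169): 011100001111110
Gen 8 (rule 109): 010101101000010
Gen 9 (rule 41): 001011010011000

Answer: never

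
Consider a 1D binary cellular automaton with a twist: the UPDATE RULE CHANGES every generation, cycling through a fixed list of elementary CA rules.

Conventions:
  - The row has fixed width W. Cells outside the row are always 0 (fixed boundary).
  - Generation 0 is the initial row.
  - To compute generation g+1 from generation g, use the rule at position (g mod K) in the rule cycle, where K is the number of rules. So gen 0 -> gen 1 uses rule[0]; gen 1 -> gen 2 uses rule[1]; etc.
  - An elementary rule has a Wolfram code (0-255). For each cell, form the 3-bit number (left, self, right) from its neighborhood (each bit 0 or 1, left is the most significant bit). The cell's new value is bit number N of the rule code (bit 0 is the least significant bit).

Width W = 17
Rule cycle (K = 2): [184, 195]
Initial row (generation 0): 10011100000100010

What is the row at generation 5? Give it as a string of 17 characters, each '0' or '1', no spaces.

Gen 0: 10011100000100010
Gen 1 (rule 184): 01011010000010001
Gen 2 (rule 195): 10001000111100110
Gen 3 (rule 184): 01000100111010101
Gen 4 (rule 195): 10011001011000000
Gen 5 (rule 184): 01010100110100000

Answer: 01010100110100000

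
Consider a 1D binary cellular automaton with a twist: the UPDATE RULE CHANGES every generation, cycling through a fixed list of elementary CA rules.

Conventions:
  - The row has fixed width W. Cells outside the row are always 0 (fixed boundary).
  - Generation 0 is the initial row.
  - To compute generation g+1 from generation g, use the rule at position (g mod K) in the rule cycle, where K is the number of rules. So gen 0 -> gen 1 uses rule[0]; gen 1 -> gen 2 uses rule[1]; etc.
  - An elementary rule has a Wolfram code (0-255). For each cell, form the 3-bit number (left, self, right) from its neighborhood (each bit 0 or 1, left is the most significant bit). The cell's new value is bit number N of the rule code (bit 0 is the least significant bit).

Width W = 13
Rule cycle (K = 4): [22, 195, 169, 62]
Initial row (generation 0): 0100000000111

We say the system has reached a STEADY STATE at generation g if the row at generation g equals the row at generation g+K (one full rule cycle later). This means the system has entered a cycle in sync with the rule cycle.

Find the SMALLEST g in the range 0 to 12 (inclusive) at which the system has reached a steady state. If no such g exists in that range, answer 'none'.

Answer: none

Derivation:
Gen 0: 0100000000111
Gen 1 (rule 22): 1110000001000
Gen 2 (rule 195): 0110111110011
Gen 3 (rule 169): 0101111100010
Gen 4 (rule 62): 1111000010111
Gen 5 (rule 22): 0000100110000
Gen 6 (rule 195): 1111001010111
Gen 7 (rule 169): 1110000101110
Gen 8 (rule 62): 1001001111001
Gen 9 (rule 22): 1111110000111
Gen 10 (rule 195): 0111110111011
Gen 11 (rule 169): 0111101110110
Gen 12 (rule 62): 1100011001101
Gen 13 (rule 22): 0010100110001
Gen 14 (rule 195): 1100001010110
Gen 15 (rule 169): 1001100101100
Gen 16 (rule 62): 1111011111010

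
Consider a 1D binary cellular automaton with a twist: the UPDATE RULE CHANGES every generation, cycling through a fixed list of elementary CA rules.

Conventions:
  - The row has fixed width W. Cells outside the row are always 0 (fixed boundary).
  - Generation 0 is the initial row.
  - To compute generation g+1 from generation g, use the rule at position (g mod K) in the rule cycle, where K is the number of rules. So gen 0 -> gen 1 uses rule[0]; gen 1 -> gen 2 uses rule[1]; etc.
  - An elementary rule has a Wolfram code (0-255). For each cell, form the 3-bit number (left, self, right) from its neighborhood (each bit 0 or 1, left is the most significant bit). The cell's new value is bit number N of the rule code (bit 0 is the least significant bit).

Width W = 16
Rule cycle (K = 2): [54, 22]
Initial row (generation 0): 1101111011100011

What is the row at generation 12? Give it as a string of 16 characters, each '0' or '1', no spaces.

Gen 0: 1101111011100011
Gen 1 (rule 54): 0010000100010100
Gen 2 (rule 22): 0111001110110110
Gen 3 (rule 54): 1000110001001001
Gen 4 (rule 22): 1101001011111111
Gen 5 (rule 54): 0011111100000000
Gen 6 (rule 22): 0100000010000000
Gen 7 (rule 54): 1110000111000000
Gen 8 (rule 22): 0001001000100000
Gen 9 (rule 54): 0011111101110000
Gen 10 (rule 22): 0100000000001000
Gen 11 (rule 54): 1110000000011100
Gen 12 (rule 22): 0001000000100010

Answer: 0001000000100010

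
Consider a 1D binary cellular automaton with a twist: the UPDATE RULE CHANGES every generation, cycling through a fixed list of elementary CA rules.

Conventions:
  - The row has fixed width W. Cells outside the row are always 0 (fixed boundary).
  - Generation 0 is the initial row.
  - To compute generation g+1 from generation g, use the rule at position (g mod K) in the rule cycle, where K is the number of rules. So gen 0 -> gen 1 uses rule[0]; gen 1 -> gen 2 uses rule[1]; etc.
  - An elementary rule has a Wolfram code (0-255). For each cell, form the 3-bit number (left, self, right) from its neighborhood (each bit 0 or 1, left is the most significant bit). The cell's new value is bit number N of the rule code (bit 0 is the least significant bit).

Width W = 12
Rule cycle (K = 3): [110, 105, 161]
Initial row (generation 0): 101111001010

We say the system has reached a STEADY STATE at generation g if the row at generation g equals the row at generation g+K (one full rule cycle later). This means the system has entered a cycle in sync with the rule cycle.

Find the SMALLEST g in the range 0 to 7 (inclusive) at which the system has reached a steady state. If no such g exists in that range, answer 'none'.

Answer: none

Derivation:
Gen 0: 101111001010
Gen 1 (rule 110): 111001011110
Gen 2 (rule 105): 101000110010
Gen 3 (rule 161): 010010000000
Gen 4 (rule 110): 110110000000
Gen 5 (rule 105): 111110111111
Gen 6 (rule 161): 011101011110
Gen 7 (rule 110): 110111110010
Gen 8 (rule 105): 111100010000
Gen 9 (rule 161): 011001000111
Gen 10 (rule 110): 111011001101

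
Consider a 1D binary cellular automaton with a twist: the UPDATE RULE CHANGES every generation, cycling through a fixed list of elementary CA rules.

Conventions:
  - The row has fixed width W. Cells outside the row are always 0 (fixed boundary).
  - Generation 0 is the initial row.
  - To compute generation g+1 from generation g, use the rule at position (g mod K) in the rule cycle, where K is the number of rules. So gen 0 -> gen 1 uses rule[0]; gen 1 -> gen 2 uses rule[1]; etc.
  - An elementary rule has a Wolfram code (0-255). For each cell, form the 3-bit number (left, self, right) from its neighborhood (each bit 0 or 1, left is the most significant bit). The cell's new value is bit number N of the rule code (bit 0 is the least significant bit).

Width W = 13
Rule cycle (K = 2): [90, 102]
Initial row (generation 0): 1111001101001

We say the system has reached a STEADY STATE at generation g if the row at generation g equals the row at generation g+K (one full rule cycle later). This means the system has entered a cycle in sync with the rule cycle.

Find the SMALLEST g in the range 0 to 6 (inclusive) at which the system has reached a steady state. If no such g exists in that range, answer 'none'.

Gen 0: 1111001101001
Gen 1 (rule 90): 1001111100110
Gen 2 (rule 102): 1010000101010
Gen 3 (rule 90): 0001001000001
Gen 4 (rule 102): 0011011000011
Gen 5 (rule 90): 0111011100111
Gen 6 (rule 102): 1001100101001
Gen 7 (rule 90): 0111111000110
Gen 8 (rule 102): 1000001001010

Answer: none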